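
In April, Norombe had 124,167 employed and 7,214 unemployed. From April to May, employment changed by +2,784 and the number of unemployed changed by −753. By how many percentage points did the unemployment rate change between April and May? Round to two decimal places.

April: labor force = 124,167 + 7,214 = 131,381; u = 7,214/131,381 = 5.49%.
May: labor force = 126,951 + 6,461 = 133,412; u = 6,461/133,412 = 4.84%.
Change = 4.84% − 5.49% = −0.65 pp.

The unemployment rate changed by −0.65 percentage points.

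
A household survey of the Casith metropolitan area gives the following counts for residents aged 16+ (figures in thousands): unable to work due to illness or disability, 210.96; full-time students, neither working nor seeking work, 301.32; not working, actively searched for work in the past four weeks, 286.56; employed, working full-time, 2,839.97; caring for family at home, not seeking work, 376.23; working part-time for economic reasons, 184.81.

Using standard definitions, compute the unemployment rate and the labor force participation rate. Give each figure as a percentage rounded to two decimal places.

Employed = 2,839.97 + 184.81 = 3,024.78 thousand (anyone who worked, including part-time for economic reasons, counts as employed).
Unemployed = 286.56 thousand.
Labor force = 3,024.78 + 286.56 = 3,311.34 thousand.
Not in labor force = 210.96 + 301.32 + 376.23 = 888.51 thousand (those not working and not actively searching are outside the labor force).
Civilian working-age population = 3,311.34 + 888.51 = 4,199.85 thousand.
Unemployment rate = 286.56 / 3,311.34 = 8.65%.
Labor force participation rate = 3,311.34 / 4,199.85 = 78.84%.

Unemployment rate ≈ 8.65%; labor force participation rate ≈ 78.84%.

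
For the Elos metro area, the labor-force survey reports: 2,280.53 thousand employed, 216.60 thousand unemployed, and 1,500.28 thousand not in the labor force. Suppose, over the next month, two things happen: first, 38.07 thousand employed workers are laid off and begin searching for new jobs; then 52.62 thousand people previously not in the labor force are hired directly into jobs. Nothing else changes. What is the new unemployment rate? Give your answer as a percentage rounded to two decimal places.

Initially, labor force = 2,280.53 + 216.60 = 2,497.13 thousand, so u = 216.60/2,497.13 = 8.67%.
After the first change, employed falls and unemployed rises by 38.07; labor force unchanged → E = 2,242.46, U = 254.67, labor force = 2,497.13 thousand.
After the second change, employed and labor force both rise by 52.62; unemployed unchanged → E = 2,295.08, U = 254.67, labor force = 2,549.75 thousand.
New unemployment rate = 254.67 / 2,549.75 = 9.99%.

New unemployment rate ≈ 9.99%.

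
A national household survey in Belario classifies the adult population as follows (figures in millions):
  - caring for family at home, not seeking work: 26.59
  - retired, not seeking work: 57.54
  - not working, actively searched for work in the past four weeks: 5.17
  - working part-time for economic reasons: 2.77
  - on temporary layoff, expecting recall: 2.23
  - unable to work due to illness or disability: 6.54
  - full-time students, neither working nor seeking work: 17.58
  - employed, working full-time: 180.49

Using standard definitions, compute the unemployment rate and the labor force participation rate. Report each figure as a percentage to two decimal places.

Employed = 2.77 + 180.49 = 183.26 million (anyone who worked, including part-time for economic reasons, counts as employed).
Unemployed = 5.17 + 2.23 = 7.40 million (jobless and actively searching, or on temporary layoff).
Labor force = 183.26 + 7.40 = 190.66 million.
Not in labor force = 26.59 + 57.54 + 6.54 + 17.58 = 108.25 million (those not working and not actively searching are outside the labor force).
Civilian working-age population = 190.66 + 108.25 = 298.91 million.
Unemployment rate = 7.40 / 190.66 = 3.88%.
Labor force participation rate = 190.66 / 298.91 = 63.79%.

Unemployment rate ≈ 3.88%; labor force participation rate ≈ 63.79%.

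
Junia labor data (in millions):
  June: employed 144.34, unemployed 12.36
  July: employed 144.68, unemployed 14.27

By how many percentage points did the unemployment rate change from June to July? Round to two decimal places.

The unemployment rate changed by +1.09 percentage points.

June: labor force = 144.34 + 12.36 = 156.70; u = 12.36/156.70 = 7.89%.
July: labor force = 144.68 + 14.27 = 158.95; u = 14.27/158.95 = 8.98%.
Change = 8.98% − 7.89% = +1.09 pp.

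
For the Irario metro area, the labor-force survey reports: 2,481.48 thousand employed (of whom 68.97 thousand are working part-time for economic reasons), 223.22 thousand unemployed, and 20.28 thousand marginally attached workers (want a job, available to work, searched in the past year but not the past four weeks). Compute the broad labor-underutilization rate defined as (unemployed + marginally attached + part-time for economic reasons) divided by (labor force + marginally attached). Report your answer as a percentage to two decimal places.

Labor force = 2,481.48 + 223.22 = 2,704.70 thousand.
Numerator = 223.22 + 20.28 + 68.97 = 312.47 thousand.
Denominator = 2,704.70 + 20.28 = 2,724.98 thousand.
Broad rate = 312.47 / 2,724.98 = 11.47%.

Broad underutilization rate ≈ 11.47%.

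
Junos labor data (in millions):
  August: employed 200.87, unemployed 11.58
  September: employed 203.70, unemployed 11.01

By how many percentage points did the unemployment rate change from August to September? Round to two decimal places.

The unemployment rate changed by −0.32 percentage points.

August: labor force = 200.87 + 11.58 = 212.45; u = 11.58/212.45 = 5.45%.
September: labor force = 203.70 + 11.01 = 214.71; u = 11.01/214.71 = 5.13%.
Change = 5.13% − 5.45% = −0.32 pp.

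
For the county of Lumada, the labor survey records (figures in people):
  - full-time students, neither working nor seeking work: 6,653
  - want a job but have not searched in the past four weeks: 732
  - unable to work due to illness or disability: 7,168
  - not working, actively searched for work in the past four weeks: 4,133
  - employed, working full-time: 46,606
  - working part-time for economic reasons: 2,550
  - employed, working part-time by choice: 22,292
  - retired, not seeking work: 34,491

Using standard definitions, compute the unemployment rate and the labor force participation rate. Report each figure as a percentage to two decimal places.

Unemployment rate ≈ 5.47%; labor force participation rate ≈ 60.65%.

Employed = 46,606 + 2,550 + 22,292 = 71,448 (anyone who worked, including part-time for economic reasons, counts as employed).
Unemployed = 4,133.
Labor force = 71,448 + 4,133 = 75,581.
Not in labor force = 6,653 + 732 + 7,168 + 34,491 = 49,044 (those not working and not actively searching are outside the labor force — including those who want a job but have given up searching).
Civilian working-age population = 75,581 + 49,044 = 124,625.
Unemployment rate = 4,133 / 75,581 = 5.47%.
Labor force participation rate = 75,581 / 124,625 = 60.65%.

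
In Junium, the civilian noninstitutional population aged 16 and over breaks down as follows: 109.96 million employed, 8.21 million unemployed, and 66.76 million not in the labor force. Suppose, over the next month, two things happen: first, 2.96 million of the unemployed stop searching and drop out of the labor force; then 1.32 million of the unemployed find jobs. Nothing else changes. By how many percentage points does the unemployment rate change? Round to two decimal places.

Initially, labor force = 109.96 + 8.21 = 118.17 million, so u = 8.21/118.17 = 6.95%.
After the first change, unemployed and labor force both fall by 2.96 → E = 109.96, U = 5.25, labor force = 115.21 million.
After the second change, unemployed falls and employed rises by 1.32; labor force unchanged → E = 111.28, U = 3.93, labor force = 115.21 million.
New unemployment rate = 3.93 / 115.21 = 3.41%.
Change = 3.41% − 6.95% = −3.54 percentage points.

The unemployment rate changes by −3.54 percentage points.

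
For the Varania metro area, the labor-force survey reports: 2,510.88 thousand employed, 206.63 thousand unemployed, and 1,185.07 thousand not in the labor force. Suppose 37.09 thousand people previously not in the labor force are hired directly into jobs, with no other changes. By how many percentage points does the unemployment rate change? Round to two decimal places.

Initially, labor force = 2,510.88 + 206.63 = 2,717.51 thousand, so u = 206.63/2,717.51 = 7.60%.
After the change, employed and labor force both rise by 37.09; unemployed unchanged → E = 2,547.97, U = 206.63, labor force = 2,754.60 thousand.
New unemployment rate = 206.63 / 2,754.60 = 7.50%.
Change = 7.50% − 7.60% = −0.10 percentage points.

The unemployment rate changes by −0.10 percentage points.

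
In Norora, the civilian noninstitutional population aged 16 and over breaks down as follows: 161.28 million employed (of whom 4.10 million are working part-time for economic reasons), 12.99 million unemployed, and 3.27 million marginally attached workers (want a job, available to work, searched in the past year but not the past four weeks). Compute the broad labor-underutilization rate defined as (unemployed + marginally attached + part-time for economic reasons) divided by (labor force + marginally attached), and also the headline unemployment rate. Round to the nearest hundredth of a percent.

Labor force = 161.28 + 12.99 = 174.27 million.
Numerator = 12.99 + 3.27 + 4.10 = 20.36 million.
Denominator = 174.27 + 3.27 = 177.54 million.
Broad rate = 20.36 / 177.54 = 11.47%.
Headline unemployment rate = 12.99 / 174.27 = 7.45%.

Broad underutilization rate ≈ 11.47%; headline unemployment rate ≈ 7.45%.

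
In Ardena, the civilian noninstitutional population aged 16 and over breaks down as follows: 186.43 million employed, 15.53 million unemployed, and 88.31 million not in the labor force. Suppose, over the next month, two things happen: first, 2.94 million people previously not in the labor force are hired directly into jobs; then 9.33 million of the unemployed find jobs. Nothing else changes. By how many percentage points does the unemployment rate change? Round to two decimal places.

The unemployment rate changes by −4.66 percentage points.

Initially, labor force = 186.43 + 15.53 = 201.96 million, so u = 15.53/201.96 = 7.69%.
After the first change, employed and labor force both rise by 2.94; unemployed unchanged → E = 189.37, U = 15.53, labor force = 204.90 million.
After the second change, unemployed falls and employed rises by 9.33; labor force unchanged → E = 198.70, U = 6.20, labor force = 204.90 million.
New unemployment rate = 6.20 / 204.90 = 3.03%.
Change = 3.03% − 7.69% = −4.66 percentage points.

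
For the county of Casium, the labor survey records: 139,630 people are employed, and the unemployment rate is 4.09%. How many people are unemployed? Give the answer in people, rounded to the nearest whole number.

About 5,954 are unemployed.

Let U be the number unemployed. The labor force is E + U, and U/(E+U) = 0.0409.
So U = 0.0409 × 139,630 / (1 − 0.0409) = 5710.87 / 0.9591 ≈ 5,954.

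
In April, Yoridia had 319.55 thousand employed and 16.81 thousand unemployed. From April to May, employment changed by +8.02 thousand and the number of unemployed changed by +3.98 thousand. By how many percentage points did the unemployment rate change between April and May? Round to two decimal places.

April: labor force = 319.55 + 16.81 = 336.36; u = 16.81/336.36 = 5.00%.
May: labor force = 327.57 + 20.79 = 348.36; u = 20.79/348.36 = 5.97%.
Change = 5.97% − 5.00% = +0.97 pp.

The unemployment rate changed by +0.97 percentage points.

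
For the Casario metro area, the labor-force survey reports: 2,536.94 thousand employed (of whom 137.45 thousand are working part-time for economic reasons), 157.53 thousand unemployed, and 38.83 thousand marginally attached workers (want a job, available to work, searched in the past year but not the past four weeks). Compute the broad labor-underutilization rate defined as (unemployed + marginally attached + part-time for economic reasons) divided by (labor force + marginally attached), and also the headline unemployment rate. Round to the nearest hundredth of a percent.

Broad underutilization rate ≈ 12.21%; headline unemployment rate ≈ 5.85%.

Labor force = 2,536.94 + 157.53 = 2,694.47 thousand.
Numerator = 157.53 + 38.83 + 137.45 = 333.81 thousand.
Denominator = 2,694.47 + 38.83 = 2,733.30 thousand.
Broad rate = 333.81 / 2,733.30 = 12.21%.
Headline unemployment rate = 157.53 / 2,694.47 = 5.85%.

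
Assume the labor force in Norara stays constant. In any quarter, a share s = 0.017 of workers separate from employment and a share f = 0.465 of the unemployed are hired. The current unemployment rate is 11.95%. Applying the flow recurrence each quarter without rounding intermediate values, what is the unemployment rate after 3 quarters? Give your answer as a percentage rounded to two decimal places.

With a fixed labor force, u_{t+1} = u_t + s·(1−u_t) − f·u_t = u_t·(1−s−f) + s.
Here 1−s−f = 0.518 and s = 0.017.
u_1 = 0.119500 × 0.518 + 0.017 = 0.078901.
u_2 = 0.078901 × 0.518 + 0.017 = 0.057871.
u_3 = 0.057871 × 0.518 + 0.017 = 0.046977.

Unemployment rate after three quarters ≈ 4.70%.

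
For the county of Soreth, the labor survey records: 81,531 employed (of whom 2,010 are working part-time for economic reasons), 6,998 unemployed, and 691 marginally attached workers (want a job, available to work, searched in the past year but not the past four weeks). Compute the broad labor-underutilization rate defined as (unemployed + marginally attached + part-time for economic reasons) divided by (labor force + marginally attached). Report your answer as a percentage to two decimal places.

Labor force = 81,531 + 6,998 = 88,529.
Numerator = 6,998 + 691 + 2,010 = 9,699.
Denominator = 88,529 + 691 = 89,220.
Broad rate = 9,699 / 89,220 = 10.87%.

Broad underutilization rate ≈ 10.87%.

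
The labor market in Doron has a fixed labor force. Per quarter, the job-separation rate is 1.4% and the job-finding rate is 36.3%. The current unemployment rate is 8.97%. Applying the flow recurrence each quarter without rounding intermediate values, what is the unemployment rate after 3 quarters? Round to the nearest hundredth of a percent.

With a fixed labor force, u_{t+1} = u_t + s·(1−u_t) − f·u_t = u_t·(1−s−f) + s.
Here 1−s−f = 0.623 and s = 0.014.
u_1 = 0.089700 × 0.623 + 0.014 = 0.069883.
u_2 = 0.069883 × 0.623 + 0.014 = 0.057537.
u_3 = 0.057537 × 0.623 + 0.014 = 0.049846.

Unemployment rate after three quarters ≈ 4.98%.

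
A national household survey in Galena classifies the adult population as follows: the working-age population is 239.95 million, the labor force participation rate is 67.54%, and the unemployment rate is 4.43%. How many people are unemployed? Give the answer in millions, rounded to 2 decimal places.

Labor force = 0.6754 × 239.95 = 162.06 million.
Unemployed = 0.0443 × 162.06 ≈ 7.18 million.

About 7.18 million are unemployed.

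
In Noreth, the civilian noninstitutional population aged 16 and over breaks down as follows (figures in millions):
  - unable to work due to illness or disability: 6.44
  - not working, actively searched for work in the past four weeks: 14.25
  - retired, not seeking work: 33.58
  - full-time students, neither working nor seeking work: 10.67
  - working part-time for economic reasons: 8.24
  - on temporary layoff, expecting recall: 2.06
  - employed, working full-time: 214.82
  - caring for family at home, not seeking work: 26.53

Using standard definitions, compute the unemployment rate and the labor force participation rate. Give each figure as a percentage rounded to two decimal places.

Unemployment rate ≈ 6.81%; labor force participation rate ≈ 75.61%.

Employed = 8.24 + 214.82 = 223.06 million (anyone who worked, including part-time for economic reasons, counts as employed).
Unemployed = 14.25 + 2.06 = 16.31 million (jobless and actively searching, or on temporary layoff).
Labor force = 223.06 + 16.31 = 239.37 million.
Not in labor force = 6.44 + 33.58 + 10.67 + 26.53 = 77.22 million (those not working and not actively searching are outside the labor force).
Civilian working-age population = 239.37 + 77.22 = 316.59 million.
Unemployment rate = 16.31 / 239.37 = 6.81%.
Labor force participation rate = 239.37 / 316.59 = 75.61%.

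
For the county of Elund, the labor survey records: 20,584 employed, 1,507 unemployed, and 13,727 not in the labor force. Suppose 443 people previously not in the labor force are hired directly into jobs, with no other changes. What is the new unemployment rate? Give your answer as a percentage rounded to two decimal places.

Initially, labor force = 20,584 + 1,507 = 22,091, so u = 1,507/22,091 = 6.82%.
After the change, employed and labor force both rise by 443; unemployed unchanged → E = 21,027, U = 1,507, labor force = 22,534.
New unemployment rate = 1,507 / 22,534 = 6.69%.

New unemployment rate ≈ 6.69%.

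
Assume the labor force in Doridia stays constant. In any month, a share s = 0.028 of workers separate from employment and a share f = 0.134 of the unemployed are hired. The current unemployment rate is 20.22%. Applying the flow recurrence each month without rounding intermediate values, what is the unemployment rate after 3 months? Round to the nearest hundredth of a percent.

Unemployment rate after three months ≈ 19.01%.

With a fixed labor force, u_{t+1} = u_t + s·(1−u_t) − f·u_t = u_t·(1−s−f) + s.
Here 1−s−f = 0.838 and s = 0.028.
u_1 = 0.202200 × 0.838 + 0.028 = 0.197444.
u_2 = 0.197444 × 0.838 + 0.028 = 0.193458.
u_3 = 0.193458 × 0.838 + 0.028 = 0.190118.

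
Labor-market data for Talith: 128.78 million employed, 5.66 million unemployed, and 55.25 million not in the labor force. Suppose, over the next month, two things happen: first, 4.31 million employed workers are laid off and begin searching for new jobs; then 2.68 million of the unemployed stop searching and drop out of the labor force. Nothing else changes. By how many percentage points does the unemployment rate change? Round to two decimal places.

The unemployment rate changes by +1.32 percentage points.

Initially, labor force = 128.78 + 5.66 = 134.44 million, so u = 5.66/134.44 = 4.21%.
After the first change, employed falls and unemployed rises by 4.31; labor force unchanged → E = 124.47, U = 9.97, labor force = 134.44 million.
After the second change, unemployed and labor force both fall by 2.68 → E = 124.47, U = 7.29, labor force = 131.76 million.
New unemployment rate = 7.29 / 131.76 = 5.53%.
Change = 5.53% − 4.21% = +1.32 percentage points.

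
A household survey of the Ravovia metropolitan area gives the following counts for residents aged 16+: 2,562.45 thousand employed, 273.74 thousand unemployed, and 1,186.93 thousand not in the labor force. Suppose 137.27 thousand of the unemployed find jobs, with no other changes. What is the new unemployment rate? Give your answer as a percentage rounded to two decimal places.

Initially, labor force = 2,562.45 + 273.74 = 2,836.19 thousand, so u = 273.74/2,836.19 = 9.65%.
After the change, unemployed falls and employed rises by 137.27; labor force unchanged → E = 2,699.72, U = 136.47, labor force = 2,836.19 thousand.
New unemployment rate = 136.47 / 2,836.19 = 4.81%.

New unemployment rate ≈ 4.81%.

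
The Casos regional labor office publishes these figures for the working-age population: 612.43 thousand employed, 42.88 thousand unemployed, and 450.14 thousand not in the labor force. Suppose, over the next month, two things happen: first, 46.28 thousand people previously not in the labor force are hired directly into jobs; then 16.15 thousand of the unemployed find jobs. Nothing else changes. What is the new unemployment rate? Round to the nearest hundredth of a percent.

Initially, labor force = 612.43 + 42.88 = 655.31 thousand, so u = 42.88/655.31 = 6.54%.
After the first change, employed and labor force both rise by 46.28; unemployed unchanged → E = 658.71, U = 42.88, labor force = 701.59 thousand.
After the second change, unemployed falls and employed rises by 16.15; labor force unchanged → E = 674.86, U = 26.73, labor force = 701.59 thousand.
New unemployment rate = 26.73 / 701.59 = 3.81%.

New unemployment rate ≈ 3.81%.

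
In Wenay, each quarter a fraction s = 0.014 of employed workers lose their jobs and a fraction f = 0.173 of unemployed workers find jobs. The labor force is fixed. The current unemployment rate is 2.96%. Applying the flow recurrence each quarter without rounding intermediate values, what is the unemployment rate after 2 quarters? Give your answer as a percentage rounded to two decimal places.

With a fixed labor force, u_{t+1} = u_t + s·(1−u_t) − f·u_t = u_t·(1−s−f) + s.
Here 1−s−f = 0.813 and s = 0.014.
u_1 = 0.029600 × 0.813 + 0.014 = 0.038065.
u_2 = 0.038065 × 0.813 + 0.014 = 0.044947.

Unemployment rate after two quarters ≈ 4.49%.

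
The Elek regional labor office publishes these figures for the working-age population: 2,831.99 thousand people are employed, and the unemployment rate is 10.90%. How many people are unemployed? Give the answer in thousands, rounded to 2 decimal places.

About 346.45 thousand are unemployed.

Let U be the number unemployed. The labor force is E + U, and U/(E+U) = 0.1090.
So U = 0.1090 × 2,831.99 / (1 − 0.1090) = 308.6869 / 0.8910 ≈ 346.45 thousand.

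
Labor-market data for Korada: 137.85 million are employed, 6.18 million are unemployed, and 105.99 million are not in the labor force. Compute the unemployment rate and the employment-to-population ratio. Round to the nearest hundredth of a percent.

Unemployment rate ≈ 4.29%; employment-population ratio ≈ 55.14%.

Labor force = employed + unemployed = 137.85 + 6.18 = 144.03 million.
Working-age population = 144.03 + 105.99 = 250.02 million.
Unemployment rate = 6.18 / 144.03 = 4.29%.
Employment-population ratio = 137.85 / 250.02 = 55.14%.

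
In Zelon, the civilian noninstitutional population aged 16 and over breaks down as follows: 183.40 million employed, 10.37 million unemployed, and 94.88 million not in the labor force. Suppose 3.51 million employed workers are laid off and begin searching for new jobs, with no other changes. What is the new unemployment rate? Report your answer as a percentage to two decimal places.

Initially, labor force = 183.40 + 10.37 = 193.77 million, so u = 10.37/193.77 = 5.35%.
After the change, employed falls and unemployed rises by 3.51; labor force unchanged → E = 179.89, U = 13.88, labor force = 193.77 million.
New unemployment rate = 13.88 / 193.77 = 7.16%.

New unemployment rate ≈ 7.16%.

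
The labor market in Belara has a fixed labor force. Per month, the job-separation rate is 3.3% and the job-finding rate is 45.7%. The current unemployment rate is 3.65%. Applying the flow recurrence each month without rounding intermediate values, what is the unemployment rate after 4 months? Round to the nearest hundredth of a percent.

With a fixed labor force, u_{t+1} = u_t + s·(1−u_t) − f·u_t = u_t·(1−s−f) + s.
Here 1−s−f = 0.510 and s = 0.033.
u_1 = 0.036500 × 0.510 + 0.033 = 0.051615.
u_2 = 0.051615 × 0.510 + 0.033 = 0.059324.
u_3 = 0.059324 × 0.510 + 0.033 = 0.063255.
u_4 = 0.063255 × 0.510 + 0.033 = 0.065260.

Unemployment rate after four months ≈ 6.53%.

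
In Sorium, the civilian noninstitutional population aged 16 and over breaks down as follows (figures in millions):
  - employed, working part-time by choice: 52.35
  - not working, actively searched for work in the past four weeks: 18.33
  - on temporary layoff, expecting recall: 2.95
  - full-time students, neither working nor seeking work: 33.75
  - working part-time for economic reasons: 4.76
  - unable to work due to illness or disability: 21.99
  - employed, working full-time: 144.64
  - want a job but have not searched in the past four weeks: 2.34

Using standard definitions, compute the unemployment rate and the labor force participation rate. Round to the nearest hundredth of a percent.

Employed = 52.35 + 4.76 + 144.64 = 201.75 million (anyone who worked, including part-time for economic reasons, counts as employed).
Unemployed = 18.33 + 2.95 = 21.28 million (jobless and actively searching, or on temporary layoff).
Labor force = 201.75 + 21.28 = 223.03 million.
Not in labor force = 33.75 + 21.99 + 2.34 = 58.08 million (those not working and not actively searching are outside the labor force — including those who want a job but have given up searching).
Civilian working-age population = 223.03 + 58.08 = 281.11 million.
Unemployment rate = 21.28 / 223.03 = 9.54%.
Labor force participation rate = 223.03 / 281.11 = 79.34%.

Unemployment rate ≈ 9.54%; labor force participation rate ≈ 79.34%.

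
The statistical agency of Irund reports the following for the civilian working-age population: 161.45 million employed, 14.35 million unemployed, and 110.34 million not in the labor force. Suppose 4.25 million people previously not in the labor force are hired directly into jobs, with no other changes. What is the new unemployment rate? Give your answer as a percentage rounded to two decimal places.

New unemployment rate ≈ 7.97%.

Initially, labor force = 161.45 + 14.35 = 175.80 million, so u = 14.35/175.80 = 8.16%.
After the change, employed and labor force both rise by 4.25; unemployed unchanged → E = 165.70, U = 14.35, labor force = 180.05 million.
New unemployment rate = 14.35 / 180.05 = 7.97%.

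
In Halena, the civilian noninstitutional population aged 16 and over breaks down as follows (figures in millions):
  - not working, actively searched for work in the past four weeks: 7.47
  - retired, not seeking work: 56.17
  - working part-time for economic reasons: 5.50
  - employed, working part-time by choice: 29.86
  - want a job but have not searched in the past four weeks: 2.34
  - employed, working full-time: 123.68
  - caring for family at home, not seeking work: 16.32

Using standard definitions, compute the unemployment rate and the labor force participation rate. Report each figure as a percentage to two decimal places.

Unemployment rate ≈ 4.49%; labor force participation rate ≈ 68.99%.

Employed = 5.50 + 29.86 + 123.68 = 159.04 million (anyone who worked, including part-time for economic reasons, counts as employed).
Unemployed = 7.47 million.
Labor force = 159.04 + 7.47 = 166.51 million.
Not in labor force = 56.17 + 2.34 + 16.32 = 74.83 million (those not working and not actively searching are outside the labor force — including those who want a job but have given up searching).
Civilian working-age population = 166.51 + 74.83 = 241.34 million.
Unemployment rate = 7.47 / 166.51 = 4.49%.
Labor force participation rate = 166.51 / 241.34 = 68.99%.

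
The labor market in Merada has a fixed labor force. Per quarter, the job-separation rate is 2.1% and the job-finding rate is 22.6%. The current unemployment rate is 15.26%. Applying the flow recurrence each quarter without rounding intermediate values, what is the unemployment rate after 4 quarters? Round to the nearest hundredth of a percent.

With a fixed labor force, u_{t+1} = u_t + s·(1−u_t) − f·u_t = u_t·(1−s−f) + s.
Here 1−s−f = 0.753 and s = 0.021.
u_1 = 0.152600 × 0.753 + 0.021 = 0.135908.
u_2 = 0.135908 × 0.753 + 0.021 = 0.123339.
u_3 = 0.123339 × 0.753 + 0.021 = 0.113874.
u_4 = 0.113874 × 0.753 + 0.021 = 0.106747.

Unemployment rate after four quarters ≈ 10.67%.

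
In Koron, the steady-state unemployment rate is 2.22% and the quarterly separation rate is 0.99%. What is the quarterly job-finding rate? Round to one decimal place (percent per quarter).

From u* = s/(s+f): f = s·(1−u)/u.
f = 0.99 × (1 − 0.0222) / 0.0222 = 0.9680 / 0.0222 ≈ 43.6% per quarter.

Job-finding rate ≈ 43.6% per quarter.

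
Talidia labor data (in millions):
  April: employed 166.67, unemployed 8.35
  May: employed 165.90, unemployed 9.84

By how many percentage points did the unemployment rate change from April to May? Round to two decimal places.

April: labor force = 166.67 + 8.35 = 175.02; u = 8.35/175.02 = 4.77%.
May: labor force = 165.90 + 9.84 = 175.74; u = 9.84/175.74 = 5.60%.
Change = 5.60% − 4.77% = +0.83 pp.

The unemployment rate changed by +0.83 percentage points.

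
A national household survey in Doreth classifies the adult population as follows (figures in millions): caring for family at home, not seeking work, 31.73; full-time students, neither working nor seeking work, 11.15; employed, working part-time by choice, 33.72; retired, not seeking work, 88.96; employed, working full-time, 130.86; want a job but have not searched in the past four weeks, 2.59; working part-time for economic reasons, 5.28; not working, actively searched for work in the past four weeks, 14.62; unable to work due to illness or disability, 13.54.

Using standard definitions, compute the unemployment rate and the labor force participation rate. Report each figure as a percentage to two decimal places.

Employed = 33.72 + 130.86 + 5.28 = 169.86 million (anyone who worked, including part-time for economic reasons, counts as employed).
Unemployed = 14.62 million.
Labor force = 169.86 + 14.62 = 184.48 million.
Not in labor force = 31.73 + 11.15 + 88.96 + 2.59 + 13.54 = 147.97 million (those not working and not actively searching are outside the labor force — including those who want a job but have given up searching).
Civilian working-age population = 184.48 + 147.97 = 332.45 million.
Unemployment rate = 14.62 / 184.48 = 7.92%.
Labor force participation rate = 184.48 / 332.45 = 55.49%.

Unemployment rate ≈ 7.92%; labor force participation rate ≈ 55.49%.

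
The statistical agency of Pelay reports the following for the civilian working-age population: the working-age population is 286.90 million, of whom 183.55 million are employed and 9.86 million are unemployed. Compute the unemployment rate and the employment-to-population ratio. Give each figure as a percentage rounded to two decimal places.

Labor force = employed + unemployed = 183.55 + 9.86 = 193.41 million.
Unemployment rate = 9.86 / 193.41 = 5.10%.
Employment-population ratio = 183.55 / 286.90 = 63.98%.

Unemployment rate ≈ 5.10%; employment-population ratio ≈ 63.98%.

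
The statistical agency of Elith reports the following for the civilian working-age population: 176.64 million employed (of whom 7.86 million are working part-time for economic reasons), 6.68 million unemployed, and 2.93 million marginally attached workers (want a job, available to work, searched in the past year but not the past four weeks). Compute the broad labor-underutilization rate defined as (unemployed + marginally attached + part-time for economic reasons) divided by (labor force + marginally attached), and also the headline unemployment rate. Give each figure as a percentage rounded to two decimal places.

Labor force = 176.64 + 6.68 = 183.32 million.
Numerator = 6.68 + 2.93 + 7.86 = 17.47 million.
Denominator = 183.32 + 2.93 = 186.25 million.
Broad rate = 17.47 / 186.25 = 9.38%.
Headline unemployment rate = 6.68 / 183.32 = 3.64%.

Broad underutilization rate ≈ 9.38%; headline unemployment rate ≈ 3.64%.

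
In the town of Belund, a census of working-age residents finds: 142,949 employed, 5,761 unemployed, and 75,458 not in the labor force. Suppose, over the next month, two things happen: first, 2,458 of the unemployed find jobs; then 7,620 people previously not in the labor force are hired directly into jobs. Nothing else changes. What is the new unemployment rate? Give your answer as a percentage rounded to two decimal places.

Initially, labor force = 142,949 + 5,761 = 148,710, so u = 5,761/148,710 = 3.87%.
After the first change, unemployed falls and employed rises by 2,458; labor force unchanged → E = 145,407, U = 3,303, labor force = 148,710.
After the second change, employed and labor force both rise by 7,620; unemployed unchanged → E = 153,027, U = 3,303, labor force = 156,330.
New unemployment rate = 3,303 / 156,330 = 2.11%.

New unemployment rate ≈ 2.11%.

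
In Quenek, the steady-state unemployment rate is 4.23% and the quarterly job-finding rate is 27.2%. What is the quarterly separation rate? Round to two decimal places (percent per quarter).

From u* = s/(s+f): s = u·f/(1−u).
s = 0.0423 × 27.2 / (1 − 0.0423) = 1.1506 / 0.9577 ≈ 1.20% per quarter.

Separation rate ≈ 1.20% per quarter.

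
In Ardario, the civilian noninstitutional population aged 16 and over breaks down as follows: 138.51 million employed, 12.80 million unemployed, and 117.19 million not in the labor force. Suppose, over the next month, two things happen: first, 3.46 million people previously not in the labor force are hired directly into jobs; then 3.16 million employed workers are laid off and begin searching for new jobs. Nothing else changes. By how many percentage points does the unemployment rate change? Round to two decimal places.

The unemployment rate changes by +1.85 percentage points.

Initially, labor force = 138.51 + 12.80 = 151.31 million, so u = 12.80/151.31 = 8.46%.
After the first change, employed and labor force both rise by 3.46; unemployed unchanged → E = 141.97, U = 12.80, labor force = 154.77 million.
After the second change, employed falls and unemployed rises by 3.16; labor force unchanged → E = 138.81, U = 15.96, labor force = 154.77 million.
New unemployment rate = 15.96 / 154.77 = 10.31%.
Change = 10.31% − 8.46% = +1.85 percentage points.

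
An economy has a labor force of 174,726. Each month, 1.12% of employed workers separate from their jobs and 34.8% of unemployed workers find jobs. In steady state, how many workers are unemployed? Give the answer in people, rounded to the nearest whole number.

About 5,448 are unemployed in steady state.

Steady-state unemployment rate u* = s/(s+f) = 1.12/(1.12+34.8) = 0.031180.
Unemployed = u* × labor force = 0.031180 × 174,726 ≈ 5,448.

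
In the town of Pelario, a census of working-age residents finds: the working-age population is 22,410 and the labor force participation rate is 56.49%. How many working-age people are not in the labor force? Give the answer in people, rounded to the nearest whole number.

Share not in the labor force = 1 − 0.5649 = 0.4351.
Not in labor force = 0.4351 × 22,410 ≈ 9,751.

About 9,751 are not in the labor force.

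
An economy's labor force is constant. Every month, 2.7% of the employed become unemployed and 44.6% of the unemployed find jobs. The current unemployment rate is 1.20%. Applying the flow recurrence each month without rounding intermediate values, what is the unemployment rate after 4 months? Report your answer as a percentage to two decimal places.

With a fixed labor force, u_{t+1} = u_t + s·(1−u_t) − f·u_t = u_t·(1−s−f) + s.
Here 1−s−f = 0.527 and s = 0.027.
u_1 = 0.012000 × 0.527 + 0.027 = 0.033324.
u_2 = 0.033324 × 0.527 + 0.027 = 0.044562.
u_3 = 0.044562 × 0.527 + 0.027 = 0.050484.
u_4 = 0.050484 × 0.527 + 0.027 = 0.053605.

Unemployment rate after four months ≈ 5.36%.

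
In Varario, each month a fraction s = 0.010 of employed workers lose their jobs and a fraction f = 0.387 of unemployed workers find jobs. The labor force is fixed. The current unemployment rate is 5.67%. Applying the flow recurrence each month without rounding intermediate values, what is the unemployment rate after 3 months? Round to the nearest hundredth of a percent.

Unemployment rate after three months ≈ 3.21%.

With a fixed labor force, u_{t+1} = u_t + s·(1−u_t) − f·u_t = u_t·(1−s−f) + s.
Here 1−s−f = 0.603 and s = 0.010.
u_1 = 0.056700 × 0.603 + 0.010 = 0.044190.
u_2 = 0.044190 × 0.603 + 0.010 = 0.036647.
u_3 = 0.036647 × 0.603 + 0.010 = 0.032098.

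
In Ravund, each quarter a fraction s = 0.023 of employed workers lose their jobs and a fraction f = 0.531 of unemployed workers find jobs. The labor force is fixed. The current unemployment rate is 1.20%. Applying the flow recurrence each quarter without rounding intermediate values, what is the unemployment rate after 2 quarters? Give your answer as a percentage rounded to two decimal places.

Unemployment rate after two quarters ≈ 3.56%.

With a fixed labor force, u_{t+1} = u_t + s·(1−u_t) − f·u_t = u_t·(1−s−f) + s.
Here 1−s−f = 0.446 and s = 0.023.
u_1 = 0.012000 × 0.446 + 0.023 = 0.028352.
u_2 = 0.028352 × 0.446 + 0.023 = 0.035645.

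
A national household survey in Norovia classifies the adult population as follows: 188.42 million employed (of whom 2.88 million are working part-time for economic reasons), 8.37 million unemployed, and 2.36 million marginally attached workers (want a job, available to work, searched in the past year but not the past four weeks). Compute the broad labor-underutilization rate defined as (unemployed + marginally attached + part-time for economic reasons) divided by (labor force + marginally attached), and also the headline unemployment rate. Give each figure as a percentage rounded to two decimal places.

Broad underutilization rate ≈ 6.83%; headline unemployment rate ≈ 4.25%.

Labor force = 188.42 + 8.37 = 196.79 million.
Numerator = 8.37 + 2.36 + 2.88 = 13.61 million.
Denominator = 196.79 + 2.36 = 199.15 million.
Broad rate = 13.61 / 199.15 = 6.83%.
Headline unemployment rate = 8.37 / 196.79 = 4.25%.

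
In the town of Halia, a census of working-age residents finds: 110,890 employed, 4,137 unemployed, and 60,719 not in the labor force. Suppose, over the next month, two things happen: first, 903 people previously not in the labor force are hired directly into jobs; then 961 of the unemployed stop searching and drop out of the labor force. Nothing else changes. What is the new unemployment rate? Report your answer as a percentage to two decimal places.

Initially, labor force = 110,890 + 4,137 = 115,027, so u = 4,137/115,027 = 3.60%.
After the first change, employed and labor force both rise by 903; unemployed unchanged → E = 111,793, U = 4,137, labor force = 115,930.
After the second change, unemployed and labor force both fall by 961 → E = 111,793, U = 3,176, labor force = 114,969.
New unemployment rate = 3,176 / 114,969 = 2.76%.

New unemployment rate ≈ 2.76%.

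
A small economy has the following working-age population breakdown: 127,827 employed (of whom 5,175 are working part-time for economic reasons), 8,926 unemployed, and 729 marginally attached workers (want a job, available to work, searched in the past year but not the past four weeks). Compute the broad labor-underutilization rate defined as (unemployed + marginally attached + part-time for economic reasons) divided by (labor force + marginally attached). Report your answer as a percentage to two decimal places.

Broad underutilization rate ≈ 10.79%.

Labor force = 127,827 + 8,926 = 136,753.
Numerator = 8,926 + 729 + 5,175 = 14,830.
Denominator = 136,753 + 729 = 137,482.
Broad rate = 14,830 / 137,482 = 10.79%.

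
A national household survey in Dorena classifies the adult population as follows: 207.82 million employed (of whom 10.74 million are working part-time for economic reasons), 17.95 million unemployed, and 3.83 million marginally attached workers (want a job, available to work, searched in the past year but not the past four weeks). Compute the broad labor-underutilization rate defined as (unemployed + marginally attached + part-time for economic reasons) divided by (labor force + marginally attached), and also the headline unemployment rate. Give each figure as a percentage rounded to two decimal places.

Labor force = 207.82 + 17.95 = 225.77 million.
Numerator = 17.95 + 3.83 + 10.74 = 32.52 million.
Denominator = 225.77 + 3.83 = 229.60 million.
Broad rate = 32.52 / 229.60 = 14.16%.
Headline unemployment rate = 17.95 / 225.77 = 7.95%.

Broad underutilization rate ≈ 14.16%; headline unemployment rate ≈ 7.95%.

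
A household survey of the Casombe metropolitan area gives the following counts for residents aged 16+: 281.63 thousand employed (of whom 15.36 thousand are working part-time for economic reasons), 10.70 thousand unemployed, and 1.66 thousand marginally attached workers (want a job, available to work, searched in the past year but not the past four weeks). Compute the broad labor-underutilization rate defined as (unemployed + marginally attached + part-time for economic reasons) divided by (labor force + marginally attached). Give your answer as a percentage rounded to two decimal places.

Broad underutilization rate ≈ 9.43%.

Labor force = 281.63 + 10.70 = 292.33 thousand.
Numerator = 10.70 + 1.66 + 15.36 = 27.72 thousand.
Denominator = 292.33 + 1.66 = 293.99 thousand.
Broad rate = 27.72 / 293.99 = 9.43%.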